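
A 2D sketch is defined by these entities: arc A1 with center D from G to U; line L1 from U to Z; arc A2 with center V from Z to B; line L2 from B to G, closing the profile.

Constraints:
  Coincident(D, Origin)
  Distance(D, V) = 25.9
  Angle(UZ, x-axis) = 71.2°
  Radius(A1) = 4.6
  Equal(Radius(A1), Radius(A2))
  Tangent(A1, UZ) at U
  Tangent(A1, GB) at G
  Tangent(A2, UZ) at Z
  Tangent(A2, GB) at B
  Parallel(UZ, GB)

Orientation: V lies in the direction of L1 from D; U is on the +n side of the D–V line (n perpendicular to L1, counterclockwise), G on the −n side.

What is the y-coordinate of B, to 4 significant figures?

23.04

The slot axis is L1's direction at 71.2°, so u = (cos 71.2°, sin 71.2°) = (0.3223, 0.9466) and n = (−sin 71.2°, cos 71.2°) = (-0.9466, 0.3223). D is at the origin and V lies 25.9 along u from D, so V = 25.9·u = (8.347, 24.52). Tangency of A1 to both parallel lines with radius 4.6 puts U and G at D ± 4.6·n: U = (-4.355, 1.482), G = (4.355, -1.482). Equal radii place Z and B the same way about V: Z = V + 4.6·n = (3.992, 26.00), B = V − 4.6·n = (12.70, 23.04). So B.y = 23.04.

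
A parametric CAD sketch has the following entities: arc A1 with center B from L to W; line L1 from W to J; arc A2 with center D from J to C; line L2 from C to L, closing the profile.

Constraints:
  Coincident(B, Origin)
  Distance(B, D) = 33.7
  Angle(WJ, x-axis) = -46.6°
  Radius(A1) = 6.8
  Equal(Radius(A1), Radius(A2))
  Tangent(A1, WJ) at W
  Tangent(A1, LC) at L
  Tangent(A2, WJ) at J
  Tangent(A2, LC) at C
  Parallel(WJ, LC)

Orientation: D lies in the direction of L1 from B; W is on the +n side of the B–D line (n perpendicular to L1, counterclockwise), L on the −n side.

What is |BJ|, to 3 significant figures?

34.4

Tangency of A1 to both parallel lines with radius 6.8 puts W and L at B ± 6.8·n: W = (4.94, 4.67), L = (-4.94, -4.67). Equal radii place J and C the same way about D: J = D + 6.8·n = (28.1, -19.8), C = D − 6.8·n = (18.2, -29.2). Then |BJ| = |J − B| = 34.4.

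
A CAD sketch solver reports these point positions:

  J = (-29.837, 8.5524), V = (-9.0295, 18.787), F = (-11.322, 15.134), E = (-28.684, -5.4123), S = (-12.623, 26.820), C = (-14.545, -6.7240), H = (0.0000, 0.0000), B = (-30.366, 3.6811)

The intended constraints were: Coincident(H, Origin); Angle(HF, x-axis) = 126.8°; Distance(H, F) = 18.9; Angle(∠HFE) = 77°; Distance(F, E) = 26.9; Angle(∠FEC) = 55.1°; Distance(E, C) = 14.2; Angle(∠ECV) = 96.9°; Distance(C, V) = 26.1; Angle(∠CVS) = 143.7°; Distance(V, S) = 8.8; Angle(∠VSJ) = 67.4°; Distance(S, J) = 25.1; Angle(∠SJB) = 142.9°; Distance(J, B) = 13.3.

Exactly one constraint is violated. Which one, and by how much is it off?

Distance(J, B) = 13.3 — off by 8.40.

H = (0.00, 0.00) ✓; HF at 126.8° ✓; |HF| = 18.90 ✓; ∠HFE = 77.00° ✓; |FE| = 26.90 ✓; ∠FEC = 55.10° ✓; |EC| = 14.20 ✓; ∠ECV = 96.90° ✓; |CV| = 26.10 ✓; ∠CVS = 143.7° ✓; |VS| = 8.800 ✓; ∠VSJ = 67.40° ✓; |SJ| = 25.10 ✓; ∠SJB = 142.9° ✓; |JB| = 4.900 ✗.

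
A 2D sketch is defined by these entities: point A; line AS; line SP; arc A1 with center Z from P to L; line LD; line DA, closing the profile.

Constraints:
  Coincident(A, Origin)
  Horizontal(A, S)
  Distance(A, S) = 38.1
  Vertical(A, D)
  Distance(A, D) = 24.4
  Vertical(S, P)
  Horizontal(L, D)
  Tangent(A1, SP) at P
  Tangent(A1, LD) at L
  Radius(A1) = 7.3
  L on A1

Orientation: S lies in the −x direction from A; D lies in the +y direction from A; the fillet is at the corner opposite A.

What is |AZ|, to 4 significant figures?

35.23

A is at the origin; AS is horizontal with |AS| = 38.1 and S on the −x side, so S = (-38.10, 0.000). A and D share the same x with |AD| = 24.4 and D on the +y side, so D = (0.000, 24.40). The virtual corner opposite A is at (-38.10, 24.40). The tangent condition forces ZP to be normal to SP and A1 meets LD tangentially, so ZL is at right angles to LD, with radius 7.3, so the center Z sits 7.3 in from both sides at Z = (-30.80, 17.10). Then |AZ| = |Z − A| = 35.23.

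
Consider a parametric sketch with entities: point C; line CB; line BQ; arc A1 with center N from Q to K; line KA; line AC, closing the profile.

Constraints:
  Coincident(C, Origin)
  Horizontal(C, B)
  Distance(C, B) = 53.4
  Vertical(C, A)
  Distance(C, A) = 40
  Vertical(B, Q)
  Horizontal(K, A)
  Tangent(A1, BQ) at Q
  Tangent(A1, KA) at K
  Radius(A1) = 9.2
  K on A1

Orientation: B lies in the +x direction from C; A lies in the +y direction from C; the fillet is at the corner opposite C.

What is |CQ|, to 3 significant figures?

61.6

The virtual corner opposite C is at (53.4, 40.0). Since A1 is tangent to BQ there, NQ ⟂ BQ and tangency of A1 to KA means the radius NK is perpendicular to KA, with radius 9.2, so the center N sits 9.2 in from both sides at N = (44.2, 30.8). That places the tangent points at Q = (53.4, 30.8) on BQ and K = (44.2, 40.0) on KA. Then |CQ| = |Q − C| = 61.6.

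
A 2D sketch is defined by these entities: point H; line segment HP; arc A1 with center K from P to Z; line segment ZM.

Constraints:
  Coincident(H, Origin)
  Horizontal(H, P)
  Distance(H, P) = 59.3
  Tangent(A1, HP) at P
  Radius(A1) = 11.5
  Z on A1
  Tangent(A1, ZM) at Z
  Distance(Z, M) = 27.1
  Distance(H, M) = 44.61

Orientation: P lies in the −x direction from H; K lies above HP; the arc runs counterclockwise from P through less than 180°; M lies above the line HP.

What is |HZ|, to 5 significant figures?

49.951

H is at the origin; HP is horizontal with |HP| = 59.3 and P on the −x side, so P = (-59.300, 0.0000). A1 meets HP tangentially, so KP is at right angles to HP, so K = P + (0, 11.5) = (-59.300, 11.500). Since KZ ⟂ ZM (tangency), |KM| = √(11.5² + 27.1²) = 29.439 regardless of where Z sits on A1. So M lies on both circle(H, 44.61) and circle(K, 29.439); the above-HP intersection is M = (-34.832, 27.870). Z is the foot of the tangent from M: Z = (-49.679, 5.1995).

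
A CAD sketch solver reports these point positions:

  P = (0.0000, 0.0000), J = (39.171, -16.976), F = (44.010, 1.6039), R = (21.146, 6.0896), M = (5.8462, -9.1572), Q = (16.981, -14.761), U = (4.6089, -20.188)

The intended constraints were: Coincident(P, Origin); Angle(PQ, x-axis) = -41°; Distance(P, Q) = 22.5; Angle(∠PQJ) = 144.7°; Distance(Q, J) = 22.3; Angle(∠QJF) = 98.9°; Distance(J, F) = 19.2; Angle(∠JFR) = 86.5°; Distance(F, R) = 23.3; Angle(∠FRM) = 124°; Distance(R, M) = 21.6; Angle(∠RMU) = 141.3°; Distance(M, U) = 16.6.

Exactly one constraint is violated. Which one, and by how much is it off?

Distance(M, U) = 16.6 — off by 5.50.

P = (0.00, 0.00) ✓; PQ at -41.00° ✓; |PQ| = 22.50 ✓; ∠PQJ = 144.7° ✓; |QJ| = 22.30 ✓; ∠QJF = 98.90° ✓; |JF| = 19.20 ✓; ∠JFR = 86.50° ✓; |FR| = 23.30 ✓; ∠FRM = 124.0° ✓; |RM| = 21.60 ✓; ∠RMU = 141.3° ✓; |MU| = 11.10 ✗.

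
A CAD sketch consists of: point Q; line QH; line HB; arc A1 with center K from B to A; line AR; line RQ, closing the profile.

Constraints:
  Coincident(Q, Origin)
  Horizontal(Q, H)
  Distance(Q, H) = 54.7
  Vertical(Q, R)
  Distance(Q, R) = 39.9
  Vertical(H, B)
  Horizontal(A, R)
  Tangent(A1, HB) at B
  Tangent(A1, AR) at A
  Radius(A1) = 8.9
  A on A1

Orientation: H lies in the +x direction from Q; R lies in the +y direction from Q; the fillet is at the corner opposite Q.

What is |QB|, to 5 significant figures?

62.874

Q is at the origin; Q and H share the same y with |QH| = 54.7 and H on the +x side, so H = (54.700, 0.0000). Q and R share the same x with |QR| = 39.9 and R on the +y side, so R = (0.0000, 39.900). The virtual corner opposite Q is at (54.700, 39.900). Tangency of A1 to HB means the radius KB is perpendicular to HB and since A1 is tangent to AR there, KA ⟂ AR, with radius 8.9, so the center K sits 8.9 in from both sides at K = (45.800, 31.000). That places the tangent points at B = (54.700, 31.000) on HB and A = (45.800, 39.900) on AR. Then |QB| = |B − Q| = 62.874.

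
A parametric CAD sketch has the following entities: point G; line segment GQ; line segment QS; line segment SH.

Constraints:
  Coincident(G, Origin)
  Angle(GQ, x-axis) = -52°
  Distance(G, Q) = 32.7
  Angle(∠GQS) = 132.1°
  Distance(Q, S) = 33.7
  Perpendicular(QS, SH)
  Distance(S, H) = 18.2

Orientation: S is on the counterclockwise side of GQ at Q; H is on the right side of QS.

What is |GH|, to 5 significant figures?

69.978

G is at the origin; GQ runs at -52.0° with length 32.7, so Q = 32.7·(cos -52.0°, sin -52.0°) = (20.132, -25.768). ∠GQS = 132.1°, so QS runs at -52.0° + (180° − 132.1°) = -4.1000° from the x-axis; with |QS| = 33.7, S = Q + 33.7·(cos -4.1000°, sin -4.1000°) = (53.746, -28.177). QS is perpendicular to SH; with |SH| = 18.2 on the right of QS, H = S + 18.2·(-0.071497, -0.99744) = (52.445, -46.331). Then |GH| = |H − G| = 69.978.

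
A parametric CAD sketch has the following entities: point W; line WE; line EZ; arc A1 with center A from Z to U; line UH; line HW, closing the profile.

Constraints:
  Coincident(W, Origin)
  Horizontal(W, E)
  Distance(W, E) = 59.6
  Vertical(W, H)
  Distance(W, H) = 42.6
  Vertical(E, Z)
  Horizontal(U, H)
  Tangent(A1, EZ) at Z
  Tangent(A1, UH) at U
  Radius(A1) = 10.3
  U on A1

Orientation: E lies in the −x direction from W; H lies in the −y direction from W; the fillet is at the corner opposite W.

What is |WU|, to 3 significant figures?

65.2

W is at the origin; W and E share the same y with |WE| = 59.6 and E on the −x side, so E = (-59.6, 0.00). W and H share the same x with |WH| = 42.6 and H on the −y side, so H = (0.00, -42.6). The virtual corner opposite W is at (-59.6, -42.6). Since A1 is tangent to EZ there, AZ ⟂ EZ and A1 meets UH tangentially, so AU is at right angles to UH, with radius 10.3, so the center A sits 10.3 in from both sides at A = (-49.3, -32.3). That places the tangent points at Z = (-59.6, -32.3) on EZ and U = (-49.3, -42.6) on UH. Then |WU| = |U − W| = 65.2.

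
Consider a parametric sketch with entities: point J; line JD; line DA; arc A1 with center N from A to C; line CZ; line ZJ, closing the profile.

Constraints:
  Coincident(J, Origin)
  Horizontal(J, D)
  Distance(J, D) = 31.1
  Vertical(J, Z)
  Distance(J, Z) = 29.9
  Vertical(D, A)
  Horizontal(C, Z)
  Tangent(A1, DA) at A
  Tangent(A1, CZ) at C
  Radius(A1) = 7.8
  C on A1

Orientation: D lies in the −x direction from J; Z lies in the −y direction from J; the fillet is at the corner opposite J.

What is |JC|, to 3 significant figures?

37.9

The virtual corner opposite J is at (-31.1, -29.9). Tangency of A1 to DA means the radius NA is perpendicular to DA and tangency of A1 to CZ means the radius NC is perpendicular to CZ, with radius 7.8, so the center N sits 7.8 in from both sides at N = (-23.3, -22.1). That places the tangent points at A = (-31.1, -22.1) on DA and C = (-23.3, -29.9) on CZ. Then |JC| = |C − J| = 37.9.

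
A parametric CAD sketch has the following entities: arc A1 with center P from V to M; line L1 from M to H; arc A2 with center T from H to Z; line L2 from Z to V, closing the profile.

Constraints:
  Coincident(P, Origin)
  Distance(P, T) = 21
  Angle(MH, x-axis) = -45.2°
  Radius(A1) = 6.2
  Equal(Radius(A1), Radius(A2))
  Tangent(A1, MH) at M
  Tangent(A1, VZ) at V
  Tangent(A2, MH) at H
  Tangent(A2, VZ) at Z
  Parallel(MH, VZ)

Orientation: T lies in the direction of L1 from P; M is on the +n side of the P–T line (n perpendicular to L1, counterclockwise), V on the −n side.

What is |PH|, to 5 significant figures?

21.896

Tangency of A1 to both parallel lines with radius 6.2 puts M and V at P ± 6.2·n: M = (4.3993, 4.3687), V = (-4.3993, -4.3687). Equal radii place H and Z the same way about T: H = T + 6.2·n = (19.197, -10.532), Z = T − 6.2·n = (10.398, -19.270). Then |PH| = |H − P| = 21.896.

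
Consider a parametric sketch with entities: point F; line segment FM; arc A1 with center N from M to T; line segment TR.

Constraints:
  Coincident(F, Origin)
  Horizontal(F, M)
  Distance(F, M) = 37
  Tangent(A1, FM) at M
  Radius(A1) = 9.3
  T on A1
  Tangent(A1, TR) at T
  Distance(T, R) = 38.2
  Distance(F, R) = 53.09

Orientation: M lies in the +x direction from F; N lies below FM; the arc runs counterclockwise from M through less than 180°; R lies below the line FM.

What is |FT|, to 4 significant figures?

29.04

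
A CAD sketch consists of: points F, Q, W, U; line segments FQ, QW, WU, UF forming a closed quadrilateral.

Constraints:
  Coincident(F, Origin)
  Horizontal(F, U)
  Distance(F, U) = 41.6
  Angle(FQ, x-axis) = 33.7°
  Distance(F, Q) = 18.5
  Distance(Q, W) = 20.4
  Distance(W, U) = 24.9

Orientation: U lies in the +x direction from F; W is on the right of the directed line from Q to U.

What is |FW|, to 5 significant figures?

21.171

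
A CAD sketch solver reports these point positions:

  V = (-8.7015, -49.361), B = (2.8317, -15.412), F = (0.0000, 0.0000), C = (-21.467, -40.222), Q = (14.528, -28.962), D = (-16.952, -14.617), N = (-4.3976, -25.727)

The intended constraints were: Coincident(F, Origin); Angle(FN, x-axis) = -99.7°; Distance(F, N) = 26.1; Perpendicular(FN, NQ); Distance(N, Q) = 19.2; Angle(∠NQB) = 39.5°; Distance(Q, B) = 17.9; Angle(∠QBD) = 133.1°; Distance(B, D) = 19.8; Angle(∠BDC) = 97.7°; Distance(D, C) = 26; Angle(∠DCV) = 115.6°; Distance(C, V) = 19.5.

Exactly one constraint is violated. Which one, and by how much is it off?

Distance(C, V) = 19.5 — off by 3.80.

F = (0.00, 0.00) ✓; FN at -99.70° ✓; |FN| = 26.10 ✓; ∠(FN, NQ) = 90.00° ✓; |NQ| = 19.20 ✓; ∠NQB = 39.50° ✓; |QB| = 17.90 ✓; ∠QBD = 133.1° ✓; |BD| = 19.80 ✓; ∠BDC = 97.70° ✓; |DC| = 26.00 ✓; ∠DCV = 115.6° ✓; |CV| = 15.70 ✗.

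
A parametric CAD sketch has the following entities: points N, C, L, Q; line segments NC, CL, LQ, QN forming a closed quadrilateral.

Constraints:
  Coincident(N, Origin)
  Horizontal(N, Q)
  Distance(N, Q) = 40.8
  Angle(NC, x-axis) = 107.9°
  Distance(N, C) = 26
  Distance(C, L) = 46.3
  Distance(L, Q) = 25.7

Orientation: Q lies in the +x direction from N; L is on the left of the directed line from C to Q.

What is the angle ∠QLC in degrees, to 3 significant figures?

94.5°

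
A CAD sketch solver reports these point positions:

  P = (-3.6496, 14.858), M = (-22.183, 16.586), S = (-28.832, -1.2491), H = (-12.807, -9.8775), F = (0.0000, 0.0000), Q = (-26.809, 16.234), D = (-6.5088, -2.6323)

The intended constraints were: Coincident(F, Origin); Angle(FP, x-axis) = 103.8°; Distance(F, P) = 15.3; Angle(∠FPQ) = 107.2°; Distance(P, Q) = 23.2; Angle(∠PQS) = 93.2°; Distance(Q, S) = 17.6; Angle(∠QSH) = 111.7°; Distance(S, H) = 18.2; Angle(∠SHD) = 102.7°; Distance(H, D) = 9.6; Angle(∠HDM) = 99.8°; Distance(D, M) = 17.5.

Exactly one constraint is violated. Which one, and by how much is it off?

Distance(D, M) = 17.5 — off by 7.30.

F = (0.00, 0.00) ✓; FP at 103.8° ✓; |FP| = 15.30 ✓; ∠FPQ = 107.2° ✓; |PQ| = 23.20 ✓; ∠PQS = 93.20° ✓; |QS| = 17.60 ✓; ∠QSH = 111.7° ✓; |SH| = 18.20 ✓; ∠SHD = 102.7° ✓; |HD| = 9.600 ✓; ∠HDM = 99.80° ✓; |DM| = 24.80 ✗.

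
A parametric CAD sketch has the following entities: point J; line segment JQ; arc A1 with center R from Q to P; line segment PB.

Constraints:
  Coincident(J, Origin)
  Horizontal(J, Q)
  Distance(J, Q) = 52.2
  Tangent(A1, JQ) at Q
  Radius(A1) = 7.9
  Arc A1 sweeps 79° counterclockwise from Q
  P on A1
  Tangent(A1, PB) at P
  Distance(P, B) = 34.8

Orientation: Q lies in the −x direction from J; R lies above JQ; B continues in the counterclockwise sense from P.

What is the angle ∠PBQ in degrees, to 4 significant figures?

8.543°

J is at the origin; J and Q share the same y with |JQ| = 52.2 and Q on the −x side, so Q = (-52.20, 0.000). A1 meets JQ tangentially, so RQ is at right angles to JQ, so R = Q + (0, 7.9) = (-52.20, 7.900). On A1, Q sits at bearing -90° from R; a 79° counterclockwise sweep puts P at bearing -11°, so P = R + 7.9·(cos -11°, sin -11°) = (-44.45, 6.393). Since A1 is tangent to PB there, RP ⟂ PB, so PB runs along (−sin -11°, cos -11°); with |PB| = 34.8, B = (-37.80, 40.55). Then cos ∠PBQ = BP·BQ / (|BP||BQ|), giving 8.543°.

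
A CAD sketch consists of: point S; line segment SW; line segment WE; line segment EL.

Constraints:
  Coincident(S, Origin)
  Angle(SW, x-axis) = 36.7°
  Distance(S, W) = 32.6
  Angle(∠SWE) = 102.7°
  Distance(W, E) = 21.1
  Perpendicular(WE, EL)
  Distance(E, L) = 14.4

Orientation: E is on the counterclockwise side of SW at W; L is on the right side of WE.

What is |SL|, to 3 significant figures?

54.2

S is at the origin; SW runs at 36.7° with length 32.6, so W = 32.6·(cos 36.7°, sin 36.7°) = (26.1, 19.5). ∠SWE = 102.7°, so WE runs at 36.7° + (180° − 102.7°) = 114° from the x-axis; with |WE| = 21.1, E = W + 21.1·(cos 114°, sin 114°) = (17.6, 38.8). WE ⟂ EL; with |EL| = 14.4 on the right of WE, L = E + 14.4·(0.914, 0.407) = (30.7, 44.6). Then |SL| = |L − S| = 54.2.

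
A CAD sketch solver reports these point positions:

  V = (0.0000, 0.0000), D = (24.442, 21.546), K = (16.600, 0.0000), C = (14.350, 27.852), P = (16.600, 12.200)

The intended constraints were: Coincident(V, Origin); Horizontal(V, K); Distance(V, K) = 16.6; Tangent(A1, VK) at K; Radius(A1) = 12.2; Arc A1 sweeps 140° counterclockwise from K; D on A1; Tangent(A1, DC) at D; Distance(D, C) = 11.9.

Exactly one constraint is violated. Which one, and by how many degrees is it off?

Tangent(A1, DC) at D — off by 8.00°.

V = (0.00, 0.00) ✓; V.y = 0.00, K.y = 0.00 ✓; |VK| = 16.60 ✓; ∠(PK, KV) = 90.00° ✓; |PK| = 12.20 ✓; bearing(P→D) − bearing(P→K) = 140.0° ✓; |PD| = 12.20 ✓; ∠(PD, DC) = 82.00° ✗; |DC| = 11.90 ✓.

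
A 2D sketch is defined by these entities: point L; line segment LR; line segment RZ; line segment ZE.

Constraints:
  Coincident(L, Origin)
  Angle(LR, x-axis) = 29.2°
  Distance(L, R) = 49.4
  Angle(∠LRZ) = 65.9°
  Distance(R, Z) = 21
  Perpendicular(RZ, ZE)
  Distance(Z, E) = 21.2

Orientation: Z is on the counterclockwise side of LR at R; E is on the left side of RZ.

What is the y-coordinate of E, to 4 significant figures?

19.65

∠LRZ = 65.9°, so RZ runs at 29.2° + (180° − 65.9°) = 143.3° from the x-axis; with |RZ| = 21.0, Z = R + 21.0·(cos 143.3°, sin 143.3°) = (26.29, 36.65). RZ ⟂ ZE; with |ZE| = 21.2 on the left of RZ, E = Z + 21.2·(-0.5976, -0.8018) = (13.62, 19.65). So E.y = 19.65.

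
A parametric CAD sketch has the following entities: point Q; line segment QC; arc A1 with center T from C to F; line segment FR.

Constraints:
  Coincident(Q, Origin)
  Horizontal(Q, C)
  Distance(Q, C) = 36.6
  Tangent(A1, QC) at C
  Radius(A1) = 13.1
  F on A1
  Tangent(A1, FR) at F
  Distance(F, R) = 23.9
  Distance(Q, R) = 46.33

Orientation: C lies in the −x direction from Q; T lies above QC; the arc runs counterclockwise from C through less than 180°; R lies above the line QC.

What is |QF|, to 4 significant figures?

27.68

Checks: |TC| = 13.10 ✓; |TF| = 13.10 ✓; ∠(TF, FR) = 90.00° ✓; |FR| = 23.90 ✓; |QR| = 46.33 ✓.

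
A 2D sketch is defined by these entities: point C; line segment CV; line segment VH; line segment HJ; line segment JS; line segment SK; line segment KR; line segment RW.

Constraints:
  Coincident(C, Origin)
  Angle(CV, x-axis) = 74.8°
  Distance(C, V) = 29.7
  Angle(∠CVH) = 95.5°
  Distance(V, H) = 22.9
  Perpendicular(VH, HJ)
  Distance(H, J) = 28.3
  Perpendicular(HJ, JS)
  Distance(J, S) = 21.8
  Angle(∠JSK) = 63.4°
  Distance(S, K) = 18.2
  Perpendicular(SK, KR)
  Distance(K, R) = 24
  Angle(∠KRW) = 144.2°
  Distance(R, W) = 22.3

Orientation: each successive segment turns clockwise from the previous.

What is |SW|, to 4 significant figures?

42.40

SK ⟂ KR, so KR runs at -36.30°; with |KR| = 24.0, R = (34.22, 1.040). ∠KRW = 144.2° gives RW at -72.10° from the x-axis; with |RW| = 22.3, W = (41.07, -20.18). Then |SW| = |W − S| = 42.40.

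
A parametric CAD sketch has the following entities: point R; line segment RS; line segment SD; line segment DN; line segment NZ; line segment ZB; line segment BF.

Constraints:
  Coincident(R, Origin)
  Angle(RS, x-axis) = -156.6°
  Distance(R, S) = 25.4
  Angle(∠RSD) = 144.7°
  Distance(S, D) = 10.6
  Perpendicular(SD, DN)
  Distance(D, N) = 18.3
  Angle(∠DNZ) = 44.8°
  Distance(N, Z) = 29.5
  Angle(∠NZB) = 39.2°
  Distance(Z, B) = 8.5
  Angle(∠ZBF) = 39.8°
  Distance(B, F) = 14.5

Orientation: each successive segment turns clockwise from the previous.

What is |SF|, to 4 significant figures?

15.16

R is at the origin; RS runs at -156.6° with length 25.4, so S = (-23.31, -10.09). ∠RSD = 144.7° gives SD at 168.1° from the x-axis; with |SD| = 10.6, D = (-33.68, -7.902). SD ⟂ DN, so DN runs at 78.10°; with |DN| = 18.3, N = (-29.91, 10.00). ∠DNZ = 44.8° gives NZ at -57.10° from the x-axis; with |NZ| = 29.5, Z = (-13.89, -14.76). ∠NZB = 39.2° gives ZB at 162.1° from the x-axis; with |ZB| = 8.5, B = (-21.97, -12.15). ∠ZBF = 39.8° gives BF at 21.90° from the x-axis; with |BF| = 14.5, F = (-8.521, -6.743). Then |SF| = |F − S| = 15.16.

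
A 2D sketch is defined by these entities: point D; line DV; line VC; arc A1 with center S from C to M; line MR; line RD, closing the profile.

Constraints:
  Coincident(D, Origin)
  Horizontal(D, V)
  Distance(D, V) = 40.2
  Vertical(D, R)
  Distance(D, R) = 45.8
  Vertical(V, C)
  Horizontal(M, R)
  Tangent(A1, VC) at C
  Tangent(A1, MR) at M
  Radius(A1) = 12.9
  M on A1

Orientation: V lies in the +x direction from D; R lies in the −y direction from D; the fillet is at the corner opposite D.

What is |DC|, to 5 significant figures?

51.947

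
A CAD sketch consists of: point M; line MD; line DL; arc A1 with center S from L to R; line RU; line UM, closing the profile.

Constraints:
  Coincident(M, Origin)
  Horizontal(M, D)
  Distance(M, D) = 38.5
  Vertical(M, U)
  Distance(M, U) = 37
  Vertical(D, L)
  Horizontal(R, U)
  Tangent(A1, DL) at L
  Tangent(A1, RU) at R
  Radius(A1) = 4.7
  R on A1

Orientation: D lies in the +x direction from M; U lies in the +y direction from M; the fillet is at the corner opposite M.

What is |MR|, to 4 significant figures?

50.11

M is at the origin; M and D share the same y with |MD| = 38.5 and D on the +x side, so D = (38.50, 0.000). MU is vertical with |MU| = 37.0 and U on the +y side, so U = (0.000, 37.00). The virtual corner opposite M is at (38.50, 37.00). Tangency of A1 to DL means the radius SL is perpendicular to DL and since A1 is tangent to RU there, SR ⟂ RU, with radius 4.7, so the center S sits 4.7 in from both sides at S = (33.80, 32.30). That places the tangent points at L = (38.50, 32.30) on DL and R = (33.80, 37.00) on RU. Then |MR| = |R − M| = 50.11.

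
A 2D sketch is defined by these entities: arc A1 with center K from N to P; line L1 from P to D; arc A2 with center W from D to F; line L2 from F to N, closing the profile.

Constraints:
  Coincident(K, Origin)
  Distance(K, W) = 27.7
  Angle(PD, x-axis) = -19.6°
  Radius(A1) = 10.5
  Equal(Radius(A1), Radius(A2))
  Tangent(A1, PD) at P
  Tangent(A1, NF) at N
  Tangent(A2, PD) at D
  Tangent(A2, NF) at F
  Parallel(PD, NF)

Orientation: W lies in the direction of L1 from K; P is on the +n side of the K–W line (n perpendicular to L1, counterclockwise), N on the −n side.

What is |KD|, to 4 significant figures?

29.62

Tangency of A1 to both parallel lines with radius 10.5 puts P and N at K ± 10.5·n: P = (3.522, 9.892), N = (-3.522, -9.892). Equal radii place D and F the same way about W: D = W + 10.5·n = (29.62, 0.5996), F = W − 10.5·n = (22.57, -19.18). Then |KD| = |D − K| = 29.62.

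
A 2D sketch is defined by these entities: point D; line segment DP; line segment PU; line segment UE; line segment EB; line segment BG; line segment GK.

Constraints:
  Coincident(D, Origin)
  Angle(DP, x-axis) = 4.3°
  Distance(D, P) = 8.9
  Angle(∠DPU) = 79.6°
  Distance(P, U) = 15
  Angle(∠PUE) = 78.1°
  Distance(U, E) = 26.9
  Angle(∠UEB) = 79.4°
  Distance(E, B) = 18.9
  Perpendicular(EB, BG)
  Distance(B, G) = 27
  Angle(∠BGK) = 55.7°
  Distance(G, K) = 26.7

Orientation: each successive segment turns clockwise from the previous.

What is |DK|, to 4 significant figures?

17.18

EB ⟂ BG, so BG runs at -28.60°; with |BG| = 27.0, G = (14.45, -2.266). ∠BGK = 55.7° gives GK at -152.9° from the x-axis; with |GK| = 26.7, K = (-9.318, -14.43). Then |DK| = |K − D| = 17.18.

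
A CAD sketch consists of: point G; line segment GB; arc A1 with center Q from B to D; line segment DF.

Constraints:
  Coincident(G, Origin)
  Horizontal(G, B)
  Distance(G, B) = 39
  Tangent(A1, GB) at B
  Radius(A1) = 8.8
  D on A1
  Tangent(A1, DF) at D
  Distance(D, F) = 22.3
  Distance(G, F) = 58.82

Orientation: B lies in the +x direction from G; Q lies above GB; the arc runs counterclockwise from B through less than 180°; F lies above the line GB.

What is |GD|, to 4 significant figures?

48.32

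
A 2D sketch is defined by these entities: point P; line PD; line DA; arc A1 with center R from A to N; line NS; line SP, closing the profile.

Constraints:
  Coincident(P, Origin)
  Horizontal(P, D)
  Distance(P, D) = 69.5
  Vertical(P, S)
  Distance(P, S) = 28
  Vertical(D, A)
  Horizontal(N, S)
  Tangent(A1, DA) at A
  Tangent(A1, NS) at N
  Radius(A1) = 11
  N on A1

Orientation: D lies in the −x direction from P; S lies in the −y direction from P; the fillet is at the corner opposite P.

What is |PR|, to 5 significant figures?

60.920

P and S share the same x with |PS| = 28.0 and S on the −y side, so S = (0.0000, -28.000). The virtual corner opposite P is at (-69.500, -28.000). Tangency of A1 to DA means the radius RA is perpendicular to DA and A1 meets NS tangentially, so RN is at right angles to NS, with radius 11.0, so the center R sits 11.0 in from both sides at R = (-58.500, -17.000). Then |PR| = |R − P| = 60.920.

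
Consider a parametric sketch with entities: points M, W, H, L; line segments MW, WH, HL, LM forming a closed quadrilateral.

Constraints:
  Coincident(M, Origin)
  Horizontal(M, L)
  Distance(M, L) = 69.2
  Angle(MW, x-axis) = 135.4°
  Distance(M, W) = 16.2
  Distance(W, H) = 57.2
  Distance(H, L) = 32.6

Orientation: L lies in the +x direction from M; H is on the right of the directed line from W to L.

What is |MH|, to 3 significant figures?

42.1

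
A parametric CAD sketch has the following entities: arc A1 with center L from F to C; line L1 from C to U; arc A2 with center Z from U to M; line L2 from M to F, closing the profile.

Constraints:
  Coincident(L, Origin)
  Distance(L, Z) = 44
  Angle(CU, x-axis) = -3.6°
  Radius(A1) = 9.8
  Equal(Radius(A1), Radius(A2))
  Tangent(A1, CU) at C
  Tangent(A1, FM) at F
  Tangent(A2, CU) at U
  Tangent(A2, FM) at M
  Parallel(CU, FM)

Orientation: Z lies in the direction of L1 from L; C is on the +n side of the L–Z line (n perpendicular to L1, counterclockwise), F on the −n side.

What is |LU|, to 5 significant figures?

45.078

Tangency of A1 to both parallel lines with radius 9.8 puts C and F at L ± 9.8·n: C = (0.61535, 9.7807), F = (-0.61535, -9.7807). Equal radii place U and M the same way about Z: U = Z + 9.8·n = (44.529, 7.0179), M = Z − 9.8·n = (43.298, -12.543). Then |LU| = |U − L| = 45.078.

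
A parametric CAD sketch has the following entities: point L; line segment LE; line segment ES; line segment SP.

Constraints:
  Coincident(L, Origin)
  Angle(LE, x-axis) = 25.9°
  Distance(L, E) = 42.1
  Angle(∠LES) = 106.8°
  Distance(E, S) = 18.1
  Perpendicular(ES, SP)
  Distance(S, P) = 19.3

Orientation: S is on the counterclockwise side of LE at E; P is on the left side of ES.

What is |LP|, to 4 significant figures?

36.84

∠LES = 106.8°, so ES runs at 25.9° + (180° − 106.8°) = 99.10° from the x-axis; with |ES| = 18.1, S = E + 18.1·(cos 99.10°, sin 99.10°) = (35.01, 36.26). ES ⟂ SP; with |SP| = 19.3 on the left of ES, P = S + 19.3·(-0.9874, -0.1582) = (15.95, 33.21). Then |LP| = |P − L| = 36.84.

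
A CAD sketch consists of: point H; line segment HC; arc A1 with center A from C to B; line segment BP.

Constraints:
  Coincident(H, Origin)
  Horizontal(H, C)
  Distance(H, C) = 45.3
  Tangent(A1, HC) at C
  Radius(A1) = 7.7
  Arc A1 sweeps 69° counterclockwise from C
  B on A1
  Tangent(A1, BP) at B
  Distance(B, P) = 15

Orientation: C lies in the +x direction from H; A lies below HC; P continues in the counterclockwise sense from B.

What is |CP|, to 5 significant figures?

22.732

H is at the origin; H and C share the same y with |HC| = 45.3 and C on the +x side, so C = (45.300, 0.0000). A1 meets HC tangentially, so AC is at right angles to HC, so A = C + (0, -7.7) = (45.300, -7.7000). On A1, C sits at bearing 90° from A; a 69° counterclockwise sweep puts B at bearing 159°, so B = A + 7.7·(cos 159°, sin 159°) = (38.111, -4.9406). Tangency of A1 to BP means the radius AB is perpendicular to BP, so BP runs along (−sin 159°, cos 159°); with |BP| = 15.0, P = (32.736, -18.944). Then |CP| = |P − C| = 22.732.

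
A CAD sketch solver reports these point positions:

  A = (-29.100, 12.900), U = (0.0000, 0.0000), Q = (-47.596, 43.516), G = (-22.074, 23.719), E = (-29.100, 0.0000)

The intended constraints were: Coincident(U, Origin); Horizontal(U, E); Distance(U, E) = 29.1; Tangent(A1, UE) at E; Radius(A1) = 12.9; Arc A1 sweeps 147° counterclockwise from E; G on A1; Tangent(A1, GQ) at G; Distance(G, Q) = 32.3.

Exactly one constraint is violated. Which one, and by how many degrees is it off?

Tangent(A1, GQ) at G — off by 4.80°.

U = (0.00, 0.00) ✓; U.y = 0.00, E.y = 0.00 ✓; |UE| = 29.10 ✓; ∠(AE, EU) = 90.00° ✓; |AE| = 12.90 ✓; bearing(A→G) − bearing(A→E) = 147.0° ✓; |AG| = 12.90 ✓; ∠(AG, GQ) = 94.80° ✗; |GQ| = 32.30 ✓.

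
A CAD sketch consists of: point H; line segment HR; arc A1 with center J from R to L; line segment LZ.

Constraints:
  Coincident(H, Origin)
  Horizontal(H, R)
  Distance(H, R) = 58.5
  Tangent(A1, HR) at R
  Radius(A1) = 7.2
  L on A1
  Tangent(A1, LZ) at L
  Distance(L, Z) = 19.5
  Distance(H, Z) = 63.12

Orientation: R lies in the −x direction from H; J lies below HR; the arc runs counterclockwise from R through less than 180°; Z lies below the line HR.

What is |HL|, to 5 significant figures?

65.811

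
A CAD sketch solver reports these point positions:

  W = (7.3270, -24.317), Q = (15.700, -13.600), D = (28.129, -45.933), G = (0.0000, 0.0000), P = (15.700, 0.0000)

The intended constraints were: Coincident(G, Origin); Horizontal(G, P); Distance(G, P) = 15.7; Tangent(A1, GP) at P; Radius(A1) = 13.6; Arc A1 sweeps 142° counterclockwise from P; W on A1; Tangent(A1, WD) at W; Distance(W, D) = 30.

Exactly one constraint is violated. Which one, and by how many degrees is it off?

Tangent(A1, WD) at W — off by 8.10°.

G = (0.00, 0.00) ✓; G.y = 0.00, P.y = 0.00 ✓; |GP| = 15.70 ✓; ∠(QP, PG) = 90.00° ✓; |QP| = 13.60 ✓; bearing(Q→W) − bearing(Q→P) = 142.0° ✓; |QW| = 13.60 ✓; ∠(QW, WD) = 98.10° ✗; |WD| = 30.00 ✓.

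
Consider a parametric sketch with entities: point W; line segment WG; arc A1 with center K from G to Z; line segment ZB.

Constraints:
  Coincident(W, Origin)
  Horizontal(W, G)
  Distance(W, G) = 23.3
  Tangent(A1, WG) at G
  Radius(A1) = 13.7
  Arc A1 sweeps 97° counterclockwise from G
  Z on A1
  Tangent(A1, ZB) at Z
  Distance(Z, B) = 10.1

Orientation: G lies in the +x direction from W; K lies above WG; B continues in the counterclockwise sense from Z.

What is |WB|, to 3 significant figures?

43.8

On A1, G sits at bearing -90° from K; a 97° counterclockwise sweep puts Z at bearing 7°, so Z = K + 13.7·(cos 7°, sin 7°) = (36.9, 15.4). Since A1 is tangent to ZB there, KZ ⟂ ZB, so ZB runs along (−sin 7°, cos 7°); with |ZB| = 10.1, B = (35.7, 25.4). Then |WB| = |B − W| = 43.8.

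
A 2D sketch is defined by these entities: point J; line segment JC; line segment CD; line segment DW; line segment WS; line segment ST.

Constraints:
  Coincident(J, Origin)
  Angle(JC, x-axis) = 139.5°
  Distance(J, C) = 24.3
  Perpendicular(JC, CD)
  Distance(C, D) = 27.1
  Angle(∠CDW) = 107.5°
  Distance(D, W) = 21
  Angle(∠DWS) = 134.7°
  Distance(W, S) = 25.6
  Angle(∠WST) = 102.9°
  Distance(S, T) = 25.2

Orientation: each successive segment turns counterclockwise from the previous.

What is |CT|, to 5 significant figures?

36.308

∠DWS = 134.7° gives WS at -12.700° from the x-axis; with |WS| = 25.6, S = (0.024082, -28.262). ∠WST = 102.9° gives ST at 64.400° from the x-axis; with |ST| = 25.2, T = (10.913, -5.5363). Then |CT| = |T − C| = 36.308.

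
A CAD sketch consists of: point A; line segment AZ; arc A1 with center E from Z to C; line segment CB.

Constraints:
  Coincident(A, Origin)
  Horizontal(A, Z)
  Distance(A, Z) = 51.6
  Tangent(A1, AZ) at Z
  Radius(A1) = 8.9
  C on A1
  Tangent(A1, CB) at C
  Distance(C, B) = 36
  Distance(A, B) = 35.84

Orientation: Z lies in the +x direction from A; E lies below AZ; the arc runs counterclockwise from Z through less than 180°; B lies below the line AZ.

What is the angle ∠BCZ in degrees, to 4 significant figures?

156.4°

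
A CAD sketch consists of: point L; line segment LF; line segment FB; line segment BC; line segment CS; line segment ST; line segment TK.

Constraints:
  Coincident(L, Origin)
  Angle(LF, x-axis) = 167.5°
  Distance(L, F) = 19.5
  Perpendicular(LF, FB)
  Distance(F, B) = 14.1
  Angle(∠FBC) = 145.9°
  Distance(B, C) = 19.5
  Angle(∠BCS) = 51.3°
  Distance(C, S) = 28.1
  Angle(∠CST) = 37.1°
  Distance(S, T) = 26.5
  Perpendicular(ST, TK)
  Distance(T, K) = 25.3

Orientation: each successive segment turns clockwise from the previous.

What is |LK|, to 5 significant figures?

40.033

L is at the origin; LF runs at 167.5° with length 19.5, so F = (-19.038, 4.2206). LF ⟂ FB, so FB runs at 77.500°; with |FB| = 14.1, B = (-15.986, 17.986). ∠FBC = 145.9° gives BC at 43.400° from the x-axis; with |BC| = 19.5, C = (-1.8178, 31.385). ∠BCS = 51.3° gives CS at -85.300° from the x-axis; with |CS| = 28.1, S = (0.48470, 3.3790). ∠CST = 37.1° gives ST at 131.80° from the x-axis; with |ST| = 26.5, T = (-17.178, 23.134). ST ⟂ TK, so TK runs at 41.800°; with |TK| = 25.3, K = (1.6821, 39.997). Then |LK| = |K − L| = 40.033.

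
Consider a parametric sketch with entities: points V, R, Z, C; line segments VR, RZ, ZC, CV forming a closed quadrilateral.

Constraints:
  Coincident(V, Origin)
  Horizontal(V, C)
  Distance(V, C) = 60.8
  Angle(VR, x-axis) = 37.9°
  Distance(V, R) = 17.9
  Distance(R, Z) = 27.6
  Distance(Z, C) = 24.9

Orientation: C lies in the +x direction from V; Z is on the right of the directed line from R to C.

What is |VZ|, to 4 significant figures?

36.83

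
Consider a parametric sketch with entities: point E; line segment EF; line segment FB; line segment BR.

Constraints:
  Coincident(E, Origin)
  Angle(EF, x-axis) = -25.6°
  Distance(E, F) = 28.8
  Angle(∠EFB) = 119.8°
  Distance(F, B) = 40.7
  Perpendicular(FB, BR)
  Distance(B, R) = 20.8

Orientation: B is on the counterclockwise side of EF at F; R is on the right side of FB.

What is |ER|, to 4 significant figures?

71.58

∠EFB = 119.8°, so FB runs at -25.6° + (180° − 119.8°) = 34.60° from the x-axis; with |FB| = 40.7, B = F + 40.7·(cos 34.60°, sin 34.60°) = (59.47, 10.67). FB is perpendicular to BR; with |BR| = 20.8 on the right of FB, R = B + 20.8·(0.5678, -0.8231) = (71.29, -6.454). Then |ER| = |R − E| = 71.58.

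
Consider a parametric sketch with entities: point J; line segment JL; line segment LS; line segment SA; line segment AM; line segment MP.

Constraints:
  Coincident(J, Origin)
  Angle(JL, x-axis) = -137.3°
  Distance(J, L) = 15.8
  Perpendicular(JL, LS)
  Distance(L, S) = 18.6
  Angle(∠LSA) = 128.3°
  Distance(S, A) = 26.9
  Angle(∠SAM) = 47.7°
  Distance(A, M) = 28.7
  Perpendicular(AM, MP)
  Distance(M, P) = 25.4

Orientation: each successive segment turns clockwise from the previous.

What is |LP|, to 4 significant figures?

10.47

J is at the origin; JL runs at -137.3° with length 15.8, so L = (-11.61, -10.71). JL ⟂ LS, so LS runs at 132.7°; with |LS| = 18.6, S = (-24.23, 2.954). ∠LSA = 128.3° gives SA at 81.00° from the x-axis; with |SA| = 26.9, A = (-20.02, 29.52). ∠SAM = 47.7° gives AM at -51.30° from the x-axis; with |AM| = 28.7, M = (-2.073, 7.125). AM is perpendicular to MP, so MP runs at -141.3°; with |MP| = 25.4, P = (-21.90, -8.756). Then |LP| = |P − L| = 10.47.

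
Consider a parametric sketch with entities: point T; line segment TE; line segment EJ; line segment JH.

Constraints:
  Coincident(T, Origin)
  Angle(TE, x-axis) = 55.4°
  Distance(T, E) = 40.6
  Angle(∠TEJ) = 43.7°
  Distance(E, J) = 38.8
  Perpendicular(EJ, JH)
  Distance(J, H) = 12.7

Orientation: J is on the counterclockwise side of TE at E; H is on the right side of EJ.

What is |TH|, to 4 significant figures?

41.83

T is at the origin; TE runs at 55.4° with length 40.6, so E = 40.6·(cos 55.4°, sin 55.4°) = (23.05, 33.42). ∠TEJ = 43.7°, so EJ runs at 55.4° + (180° − 43.7°) = 191.7° from the x-axis; with |EJ| = 38.8, J = E + 38.8·(cos 191.7°, sin 191.7°) = (-14.94, 25.55). The perpendicularity gives JH at right angles to EJ; with |JH| = 12.7 on the right of EJ, H = J + 12.7·(-0.2028, 0.9792) = (-17.51, 37.99). Then |TH| = |H − T| = 41.83.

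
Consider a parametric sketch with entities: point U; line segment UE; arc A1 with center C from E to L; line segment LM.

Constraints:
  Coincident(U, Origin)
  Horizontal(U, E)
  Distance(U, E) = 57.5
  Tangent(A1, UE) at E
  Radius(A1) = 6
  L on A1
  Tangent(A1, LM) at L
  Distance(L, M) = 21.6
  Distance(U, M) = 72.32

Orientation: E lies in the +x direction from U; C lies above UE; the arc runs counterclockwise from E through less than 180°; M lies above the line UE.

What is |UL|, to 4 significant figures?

63.58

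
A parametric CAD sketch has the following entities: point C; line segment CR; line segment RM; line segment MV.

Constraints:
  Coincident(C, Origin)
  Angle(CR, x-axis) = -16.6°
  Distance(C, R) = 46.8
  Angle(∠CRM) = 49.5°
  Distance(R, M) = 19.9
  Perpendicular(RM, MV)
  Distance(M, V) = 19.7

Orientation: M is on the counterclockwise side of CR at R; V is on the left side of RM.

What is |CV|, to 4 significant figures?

19.04

C is at the origin; CR runs at -16.6° with length 46.8, so R = 46.8·(cos -16.6°, sin -16.6°) = (44.85, -13.37). ∠CRM = 49.5°, so RM runs at -16.6° + (180° − 49.5°) = 113.9° from the x-axis; with |RM| = 19.9, M = R + 19.9·(cos 113.9°, sin 113.9°) = (36.79, 4.823). RM ⟂ MV; with |MV| = 19.7 on the left of RM, V = M + 19.7·(-0.9143, -0.4051) = (18.78, -3.158). Then |CV| = |V − C| = 19.04.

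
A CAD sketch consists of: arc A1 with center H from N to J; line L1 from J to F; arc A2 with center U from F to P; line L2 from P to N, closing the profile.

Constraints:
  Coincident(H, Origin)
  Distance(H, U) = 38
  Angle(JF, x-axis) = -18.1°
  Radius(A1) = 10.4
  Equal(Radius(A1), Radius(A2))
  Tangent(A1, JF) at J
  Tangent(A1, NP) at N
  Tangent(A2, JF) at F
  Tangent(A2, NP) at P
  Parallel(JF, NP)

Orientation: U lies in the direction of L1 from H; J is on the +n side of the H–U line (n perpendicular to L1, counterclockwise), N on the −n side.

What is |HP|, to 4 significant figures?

39.40

The slot axis is L1's direction at -18.1°, so u = (cos -18.1°, sin -18.1°) = (0.9505, -0.3107) and n = (−sin -18.1°, cos -18.1°) = (0.3107, 0.9505). H is at the origin and U lies 38.0 along u from H, so U = 38.0·u = (36.12, -11.81). Tangency of A1 to both parallel lines with radius 10.4 puts J and N at H ± 10.4·n: J = (3.231, 9.885), N = (-3.231, -9.885). Equal radii place F and P the same way about U: F = U + 10.4·n = (39.35, -1.920), P = U − 10.4·n = (32.89, -21.69). Then |HP| = |P − H| = 39.40.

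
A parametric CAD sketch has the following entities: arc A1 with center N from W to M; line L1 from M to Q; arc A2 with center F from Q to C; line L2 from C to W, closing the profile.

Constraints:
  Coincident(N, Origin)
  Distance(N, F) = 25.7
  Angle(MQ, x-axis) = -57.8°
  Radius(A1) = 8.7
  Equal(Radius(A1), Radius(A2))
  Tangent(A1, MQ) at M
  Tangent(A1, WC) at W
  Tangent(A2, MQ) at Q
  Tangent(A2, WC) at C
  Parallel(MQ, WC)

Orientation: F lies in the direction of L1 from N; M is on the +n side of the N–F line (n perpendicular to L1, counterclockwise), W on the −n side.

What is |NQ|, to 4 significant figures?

27.13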